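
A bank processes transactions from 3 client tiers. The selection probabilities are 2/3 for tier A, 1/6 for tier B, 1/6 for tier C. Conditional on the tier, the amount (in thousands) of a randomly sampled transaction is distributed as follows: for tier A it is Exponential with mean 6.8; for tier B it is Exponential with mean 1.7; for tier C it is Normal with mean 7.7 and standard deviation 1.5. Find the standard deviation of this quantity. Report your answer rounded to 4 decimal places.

Per component, A: μ=6.8, E[X²]=92.48; B: μ=1.7, E[X²]=5.78; C: μ=7.7, E[X²]=61.54.
E[X] = 0.666667·6.8 + 0.166667·1.7 + 0.166667·7.7 = 6.1.
E[X²] = 0.666667·92.48 + 0.166667·5.78 + 0.166667·61.54 = 72.8733.
Var(X) = E[X²] − (E[X])² = 72.8733 − 37.21 = 35.6633.
SD(X) = √35.6633 = 5.97188.

5.9719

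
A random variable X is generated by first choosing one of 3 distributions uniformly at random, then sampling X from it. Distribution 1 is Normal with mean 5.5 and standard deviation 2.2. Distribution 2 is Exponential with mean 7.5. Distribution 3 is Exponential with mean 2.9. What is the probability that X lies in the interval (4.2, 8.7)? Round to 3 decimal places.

0.364

Conditional on each component, P(4.2 < X < 8.7): 1: 0.649812; 2: 0.257723; 3: 0.185188.
By total probability, P(4.2 < X < 8.7) = 0.333333·0.649812 + 0.333333·0.257723 + 0.333333·0.185188 = 0.364241.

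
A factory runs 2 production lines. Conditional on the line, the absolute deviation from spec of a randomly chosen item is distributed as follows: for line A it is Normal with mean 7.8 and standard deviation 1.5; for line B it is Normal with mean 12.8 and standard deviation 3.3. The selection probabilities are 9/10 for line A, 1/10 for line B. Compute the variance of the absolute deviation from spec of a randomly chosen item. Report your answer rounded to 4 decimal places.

Per component, A: μ=7.8, E[X²]=63.09; B: μ=12.8, E[X²]=174.73.
E[X] = 0.9·7.8 + 0.1·12.8 = 8.3.
E[X²] = 0.9·63.09 + 0.1·174.73 = 74.254.
Var(X) = E[X²] − (E[X])² = 74.254 − 68.89 = 5.364.

5.3640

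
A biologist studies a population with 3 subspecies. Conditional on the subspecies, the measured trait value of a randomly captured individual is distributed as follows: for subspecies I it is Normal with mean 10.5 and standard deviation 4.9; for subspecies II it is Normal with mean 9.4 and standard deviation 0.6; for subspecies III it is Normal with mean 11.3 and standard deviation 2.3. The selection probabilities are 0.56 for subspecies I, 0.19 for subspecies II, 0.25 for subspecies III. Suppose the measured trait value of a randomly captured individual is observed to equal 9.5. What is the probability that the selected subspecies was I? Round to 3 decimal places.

Likelihoods f(9.5 | ·): I: 0.0797388; II: 0.655733; III: 0.127698.
Posterior ∝ prior × likelihood. Numerator for I: 0.56·0.0797388 = 0.0446538.
Normalizing constant: 0.56·0.0797388 + 0.19·0.655733 + 0.25·0.127698 = 0.201168.
P(I | observation) = 0.0446538 / 0.201168 = 0.221973.

0.222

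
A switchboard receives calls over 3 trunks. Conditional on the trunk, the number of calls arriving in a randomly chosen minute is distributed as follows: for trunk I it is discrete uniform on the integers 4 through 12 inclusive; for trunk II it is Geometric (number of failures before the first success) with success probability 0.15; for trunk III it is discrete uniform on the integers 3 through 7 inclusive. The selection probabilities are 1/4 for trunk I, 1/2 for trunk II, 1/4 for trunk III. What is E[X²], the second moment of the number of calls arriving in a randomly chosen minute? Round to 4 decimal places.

59.3611

For each component E[X²] = Var + (mean)², giving I: 70.6667; II: 69.8889; III: 27.
Overall E[X²] = 0.25·70.6667 + 0.5·69.8889 + 0.25·27 = 59.3611.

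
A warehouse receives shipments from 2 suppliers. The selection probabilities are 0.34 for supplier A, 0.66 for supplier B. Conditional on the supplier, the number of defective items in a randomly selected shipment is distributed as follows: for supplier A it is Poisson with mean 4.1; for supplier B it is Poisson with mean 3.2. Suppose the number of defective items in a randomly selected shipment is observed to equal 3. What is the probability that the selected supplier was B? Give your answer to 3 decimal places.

0.694

Likelihoods P(X=3 | ·): A: 0.190368; B: 0.222616.
Posterior ∝ prior × likelihood. Numerator for B: 0.66·0.222616 = 0.146927.
Normalizing constant: 0.34·0.190368 + 0.66·0.222616 = 0.211652.
P(B | observation) = 0.146927 / 0.211652 = 0.694191.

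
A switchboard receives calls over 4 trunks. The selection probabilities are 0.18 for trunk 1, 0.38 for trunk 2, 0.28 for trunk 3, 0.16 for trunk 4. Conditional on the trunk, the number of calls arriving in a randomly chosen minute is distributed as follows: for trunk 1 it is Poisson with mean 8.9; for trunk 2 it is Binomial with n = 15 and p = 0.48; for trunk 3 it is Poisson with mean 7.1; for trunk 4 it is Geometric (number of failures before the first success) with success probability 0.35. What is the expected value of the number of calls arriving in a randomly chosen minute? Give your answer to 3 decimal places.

Component means — 1: 8.9; 2: 7.2; 3: 7.1; 4: 1.85714.
E[X] = 0.18·8.9 + 0.38·7.2 + 0.28·7.1 + 0.16·1.85714 = 6.62314.

6.623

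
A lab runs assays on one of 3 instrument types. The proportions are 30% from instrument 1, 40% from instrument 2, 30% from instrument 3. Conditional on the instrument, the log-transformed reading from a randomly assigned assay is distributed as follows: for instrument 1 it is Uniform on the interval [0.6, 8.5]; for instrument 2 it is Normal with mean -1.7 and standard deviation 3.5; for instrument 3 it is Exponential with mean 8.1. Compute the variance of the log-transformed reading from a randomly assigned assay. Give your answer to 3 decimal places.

Per component, 1: μ=4.55, E[X²]=25.9033; 2: μ=-1.7, E[X²]=15.14; 3: μ=8.1, E[X²]=131.22.
E[X] = 0.3·4.55 + 0.4·-1.7 + 0.3·8.1 = 3.115.
E[X²] = 0.3·25.9033 + 0.4·15.14 + 0.3·131.22 = 53.193.
Var(X) = E[X²] − (E[X])² = 53.193 − 9.70322 = 43.4898.

43.490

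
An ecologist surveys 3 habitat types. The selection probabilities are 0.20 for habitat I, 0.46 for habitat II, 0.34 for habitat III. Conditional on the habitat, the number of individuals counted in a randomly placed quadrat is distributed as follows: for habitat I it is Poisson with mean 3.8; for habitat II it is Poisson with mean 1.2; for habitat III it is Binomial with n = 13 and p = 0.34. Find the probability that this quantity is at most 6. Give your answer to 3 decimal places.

Conditional on each habitat, P(X ≤ 6): I: 0.909108; II: 0.999749; III: 0.886527.
By total probability, P(X ≤ 6) = 0.2·0.909108 + 0.46·0.999749 + 0.34·0.886527 = 0.943125.

0.943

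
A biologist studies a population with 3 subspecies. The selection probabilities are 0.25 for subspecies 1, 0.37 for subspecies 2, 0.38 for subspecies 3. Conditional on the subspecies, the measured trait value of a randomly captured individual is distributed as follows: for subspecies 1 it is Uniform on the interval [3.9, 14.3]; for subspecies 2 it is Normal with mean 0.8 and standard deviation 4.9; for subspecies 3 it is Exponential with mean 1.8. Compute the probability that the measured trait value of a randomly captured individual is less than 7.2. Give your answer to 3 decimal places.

0.787

Conditional on each subspecies, P(X < 7.2): 1: 0.317308; 2: 0.904245; 3: 0.981684.
By total probability, P(X < 7.2) = 0.25·0.317308 + 0.37·0.904245 + 0.38·0.981684 = 0.786937.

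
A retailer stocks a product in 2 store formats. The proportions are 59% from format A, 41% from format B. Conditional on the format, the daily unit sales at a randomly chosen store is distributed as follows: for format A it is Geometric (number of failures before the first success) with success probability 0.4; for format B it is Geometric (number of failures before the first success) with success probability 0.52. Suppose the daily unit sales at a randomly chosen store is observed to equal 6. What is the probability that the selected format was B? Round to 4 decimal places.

0.1915

Likelihoods P(X=6 | ·): A: 0.0186624; B: 0.00635991.
Posterior ∝ prior × likelihood. Numerator for B: 0.41·0.00635991 = 0.00260756.
Normalizing constant: 0.59·0.0186624 + 0.41·0.00635991 = 0.0136184.
P(B | observation) = 0.00260756 / 0.0136184 = 0.191474.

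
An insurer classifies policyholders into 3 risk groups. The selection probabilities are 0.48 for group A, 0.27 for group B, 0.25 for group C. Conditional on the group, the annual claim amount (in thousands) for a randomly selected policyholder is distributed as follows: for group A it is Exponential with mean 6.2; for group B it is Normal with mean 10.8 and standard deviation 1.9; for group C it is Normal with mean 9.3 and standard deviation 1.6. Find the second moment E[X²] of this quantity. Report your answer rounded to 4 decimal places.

91.6324

For each component E[X²] = Var + (mean)², giving A: 76.88; B: 120.25; C: 89.05.
Overall E[X²] = 0.48·76.88 + 0.27·120.25 + 0.25·89.05 = 91.6324.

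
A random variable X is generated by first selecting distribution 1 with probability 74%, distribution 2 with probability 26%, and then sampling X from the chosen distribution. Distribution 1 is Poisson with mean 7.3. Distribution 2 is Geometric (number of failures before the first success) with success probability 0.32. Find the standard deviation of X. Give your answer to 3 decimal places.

3.504

Per component, 1: μ=7.3, E[X²]=60.59; 2: μ=2.125, E[X²]=11.1562.
E[X] = 0.74·7.3 + 0.26·2.125 = 5.9545.
E[X²] = 0.74·60.59 + 0.26·11.1562 = 47.7372.
Var(X) = E[X²] − (E[X])² = 47.7372 − 35.4561 = 12.2812.
SD(X) = √12.2812 = 3.50445.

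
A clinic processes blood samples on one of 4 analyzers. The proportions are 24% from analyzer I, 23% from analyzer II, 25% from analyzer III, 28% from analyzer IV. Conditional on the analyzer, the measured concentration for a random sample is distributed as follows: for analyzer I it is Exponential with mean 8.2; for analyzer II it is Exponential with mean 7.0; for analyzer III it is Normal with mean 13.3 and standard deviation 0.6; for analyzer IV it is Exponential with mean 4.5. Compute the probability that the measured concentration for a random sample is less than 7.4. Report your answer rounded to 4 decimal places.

Conditional on each analyzer, P(X < 7.4): I: 0.594421; II: 0.652553; III: 0; IV: 0.80688.
By total probability, P(X < 7.4) = 0.24·0.594421 + 0.23·0.652553 + 0.25·0 + 0.28·0.80688 = 0.518675.

0.5187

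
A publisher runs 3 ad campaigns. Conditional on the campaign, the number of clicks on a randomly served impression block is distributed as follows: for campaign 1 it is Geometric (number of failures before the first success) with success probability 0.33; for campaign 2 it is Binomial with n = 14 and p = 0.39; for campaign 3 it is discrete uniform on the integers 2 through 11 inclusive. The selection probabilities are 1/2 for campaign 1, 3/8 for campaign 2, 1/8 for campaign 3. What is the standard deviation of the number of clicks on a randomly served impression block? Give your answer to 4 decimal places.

2.9768

Per component, 1: μ=2.0303, E[X²]=10.2746; 2: μ=5.46, E[X²]=33.1422; 3: μ=6.5, E[X²]=50.5.
E[X] = 0.5·2.0303 + 0.375·5.46 + 0.125·6.5 = 3.87515.
E[X²] = 0.5·10.2746 + 0.375·33.1422 + 0.125·50.5 = 23.8781.
Var(X) = E[X²] − (E[X])² = 23.8781 − 15.0168 = 8.86131.
SD(X) = √8.86131 = 2.97679.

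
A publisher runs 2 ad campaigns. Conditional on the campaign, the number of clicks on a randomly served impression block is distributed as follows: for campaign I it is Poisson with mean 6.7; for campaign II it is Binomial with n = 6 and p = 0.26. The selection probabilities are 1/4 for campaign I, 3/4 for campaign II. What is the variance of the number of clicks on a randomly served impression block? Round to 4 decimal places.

Per component, I: μ=6.7, E[X²]=51.59; II: μ=1.56, E[X²]=3.588.
E[X] = 0.25·6.7 + 0.75·1.56 = 2.845.
E[X²] = 0.25·51.59 + 0.75·3.588 = 15.5885.
Var(X) = E[X²] − (E[X])² = 15.5885 − 8.09402 = 7.49448.

7.4945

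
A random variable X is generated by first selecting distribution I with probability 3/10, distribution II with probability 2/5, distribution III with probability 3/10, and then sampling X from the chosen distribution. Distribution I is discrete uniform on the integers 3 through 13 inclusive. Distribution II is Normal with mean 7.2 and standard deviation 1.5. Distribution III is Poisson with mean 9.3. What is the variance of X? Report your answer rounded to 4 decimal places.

7.4481

Per component, I: μ=8, E[X²]=74; II: μ=7.2, E[X²]=54.09; III: μ=9.3, E[X²]=95.79.
E[X] = 0.3·8 + 0.4·7.2 + 0.3·9.3 = 8.07.
E[X²] = 0.3·74 + 0.4·54.09 + 0.3·95.79 = 72.573.
Var(X) = E[X²] − (E[X])² = 72.573 − 65.1249 = 7.4481.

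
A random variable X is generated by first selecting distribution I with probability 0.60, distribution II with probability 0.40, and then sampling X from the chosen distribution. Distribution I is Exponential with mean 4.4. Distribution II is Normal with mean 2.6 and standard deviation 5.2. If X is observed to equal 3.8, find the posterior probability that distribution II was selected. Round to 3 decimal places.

Likelihoods f(3.8 | ·): I: 0.0958241; II: 0.0747038.
Posterior ∝ prior × likelihood. Numerator for II: 0.4·0.0747038 = 0.0298815.
Normalizing constant: 0.6·0.0958241 + 0.4·0.0747038 = 0.087376.
P(II | observation) = 0.0298815 / 0.087376 = 0.341988.

0.342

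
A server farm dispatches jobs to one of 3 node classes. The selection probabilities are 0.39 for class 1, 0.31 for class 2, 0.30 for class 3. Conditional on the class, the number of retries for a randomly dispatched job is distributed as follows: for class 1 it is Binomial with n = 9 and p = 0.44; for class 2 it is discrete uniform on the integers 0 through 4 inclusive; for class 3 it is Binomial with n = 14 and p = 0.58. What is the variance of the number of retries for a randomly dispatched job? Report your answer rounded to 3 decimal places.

8.480

Per component, 1: μ=3.96, E[X²]=17.8992; 2: μ=2, E[X²]=6; 3: μ=8.12, E[X²]=69.3448.
E[X] = 0.39·3.96 + 0.31·2 + 0.3·8.12 = 4.6004.
E[X²] = 0.39·17.8992 + 0.31·6 + 0.3·69.3448 = 29.6441.
Var(X) = E[X²] − (E[X])² = 29.6441 − 21.1637 = 8.48045.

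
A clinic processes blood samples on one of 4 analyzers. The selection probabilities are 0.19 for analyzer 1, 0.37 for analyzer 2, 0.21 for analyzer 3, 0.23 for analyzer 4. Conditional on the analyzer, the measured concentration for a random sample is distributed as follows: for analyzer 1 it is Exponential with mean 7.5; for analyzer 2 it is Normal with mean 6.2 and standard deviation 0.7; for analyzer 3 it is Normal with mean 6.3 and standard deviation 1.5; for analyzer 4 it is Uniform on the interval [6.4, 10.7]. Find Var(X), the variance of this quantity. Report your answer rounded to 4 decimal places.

Per component, 1: μ=7.5, E[X²]=112.5; 2: μ=6.2, E[X²]=38.93; 3: μ=6.3, E[X²]=41.94; 4: μ=8.55, E[X²]=74.6433.
E[X] = 0.19·7.5 + 0.37·6.2 + 0.21·6.3 + 0.23·8.55 = 7.0085.
E[X²] = 0.19·112.5 + 0.37·38.93 + 0.21·41.94 + 0.23·74.6433 = 61.7545.
Var(X) = E[X²] − (E[X])² = 61.7545 − 49.1191 = 12.6354.

12.6354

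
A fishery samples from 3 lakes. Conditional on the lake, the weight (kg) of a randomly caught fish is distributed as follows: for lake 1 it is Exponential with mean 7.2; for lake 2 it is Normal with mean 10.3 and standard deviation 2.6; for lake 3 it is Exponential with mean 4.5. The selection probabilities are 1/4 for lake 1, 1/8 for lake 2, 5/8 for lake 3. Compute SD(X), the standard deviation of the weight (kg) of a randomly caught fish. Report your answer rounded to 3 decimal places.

5.525

Per component, 1: μ=7.2, E[X²]=103.68; 2: μ=10.3, E[X²]=112.85; 3: μ=4.5, E[X²]=40.5.
E[X] = 0.25·7.2 + 0.125·10.3 + 0.625·4.5 = 5.9.
E[X²] = 0.25·103.68 + 0.125·112.85 + 0.625·40.5 = 65.3388.
Var(X) = E[X²] − (E[X])² = 65.3388 − 34.81 = 30.5288.
SD(X) = √30.5288 = 5.52528.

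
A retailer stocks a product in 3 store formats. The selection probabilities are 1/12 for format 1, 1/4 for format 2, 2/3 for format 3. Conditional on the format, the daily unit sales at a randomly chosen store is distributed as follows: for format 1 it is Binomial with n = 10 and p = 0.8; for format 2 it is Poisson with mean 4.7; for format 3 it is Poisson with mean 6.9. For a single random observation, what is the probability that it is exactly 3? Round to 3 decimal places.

0.076

Conditional on each format, P(X = 3): 1: 0.000786432; 2: 0.157383; 3: 0.0551778.
By total probability, P(X = 3) = 0.0833333·0.000786432 + 0.25·0.157383 + 0.666667·0.0551778 = 0.0761965.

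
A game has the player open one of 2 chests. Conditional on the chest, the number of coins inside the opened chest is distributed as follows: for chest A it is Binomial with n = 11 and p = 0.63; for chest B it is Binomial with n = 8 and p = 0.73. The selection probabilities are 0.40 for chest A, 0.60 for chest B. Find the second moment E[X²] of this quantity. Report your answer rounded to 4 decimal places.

41.6450

For each component E[X²] = Var + (mean)², giving A: 50.589; B: 35.6824.
Overall E[X²] = 0.4·50.589 + 0.6·35.6824 = 41.645.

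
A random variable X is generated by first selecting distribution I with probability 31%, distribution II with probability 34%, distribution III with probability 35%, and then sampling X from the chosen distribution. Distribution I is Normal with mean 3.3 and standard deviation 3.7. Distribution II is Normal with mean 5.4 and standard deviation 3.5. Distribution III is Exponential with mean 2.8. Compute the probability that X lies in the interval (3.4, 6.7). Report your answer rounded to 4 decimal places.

Conditional on each component, P(3.4 < X < 6.7): I: 0.31015; II: 0.360986; III: 0.205554.
By total probability, P(3.4 < X < 6.7) = 0.31·0.31015 + 0.34·0.360986 + 0.35·0.205554 = 0.290826.

0.2908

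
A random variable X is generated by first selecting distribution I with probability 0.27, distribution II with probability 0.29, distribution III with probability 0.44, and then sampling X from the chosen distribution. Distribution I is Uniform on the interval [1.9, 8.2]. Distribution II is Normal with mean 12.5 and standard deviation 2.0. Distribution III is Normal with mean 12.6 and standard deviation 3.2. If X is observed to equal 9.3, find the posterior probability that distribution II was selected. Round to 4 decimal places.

Likelihoods f(9.3 | ·): I: 0; II: 0.0554604; III: 0.0732536.
Posterior ∝ prior × likelihood. Numerator for II: 0.29·0.0554604 = 0.0160835.
Normalizing constant: 0.27·0 + 0.29·0.0554604 + 0.44·0.0732536 = 0.0483151.
P(II | observation) = 0.0160835 / 0.0483151 = 0.332888.

0.3329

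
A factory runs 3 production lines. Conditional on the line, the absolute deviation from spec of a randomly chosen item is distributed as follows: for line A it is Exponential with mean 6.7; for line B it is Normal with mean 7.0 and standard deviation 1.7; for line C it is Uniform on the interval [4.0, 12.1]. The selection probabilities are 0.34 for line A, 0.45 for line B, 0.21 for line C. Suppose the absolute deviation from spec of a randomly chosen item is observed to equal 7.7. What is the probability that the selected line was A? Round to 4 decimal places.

Likelihoods f(7.7 | ·): A: 0.0472945; B: 0.215598; C: 0.123457.
Posterior ∝ prior × likelihood. Numerator for A: 0.34·0.0472945 = 0.0160801.
Normalizing constant: 0.34·0.0472945 + 0.45·0.215598 + 0.21·0.123457 = 0.139025.
P(A | observation) = 0.0160801 / 0.139025 = 0.115664.

0.1157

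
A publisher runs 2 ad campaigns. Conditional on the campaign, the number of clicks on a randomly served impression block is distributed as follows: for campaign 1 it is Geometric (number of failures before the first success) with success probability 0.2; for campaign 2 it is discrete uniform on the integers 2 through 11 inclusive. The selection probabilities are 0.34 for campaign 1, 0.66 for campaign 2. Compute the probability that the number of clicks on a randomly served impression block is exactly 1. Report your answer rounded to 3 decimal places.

Conditional on each campaign, P(X = 1): 1: 0.16; 2: 0.
By total probability, P(X = 1) = 0.34·0.16 + 0.66·0 = 0.0544.

0.054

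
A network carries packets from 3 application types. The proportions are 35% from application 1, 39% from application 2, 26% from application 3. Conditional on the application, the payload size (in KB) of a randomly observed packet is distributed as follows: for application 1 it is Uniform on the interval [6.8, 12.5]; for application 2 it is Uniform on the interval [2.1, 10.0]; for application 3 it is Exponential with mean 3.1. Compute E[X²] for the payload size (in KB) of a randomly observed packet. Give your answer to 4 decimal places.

54.8410

For each component E[X²] = Var + (mean)², giving 1: 95.83; 2: 41.8033; 3: 19.22.
Overall E[X²] = 0.35·95.83 + 0.39·41.8033 + 0.26·19.22 = 54.841.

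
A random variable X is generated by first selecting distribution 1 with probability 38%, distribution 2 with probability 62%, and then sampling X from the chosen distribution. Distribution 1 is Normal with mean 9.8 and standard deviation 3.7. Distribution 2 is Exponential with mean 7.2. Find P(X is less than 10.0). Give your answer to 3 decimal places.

Conditional on each component, P(X < 10.0): 1: 0.521554; 2: 0.750648.
By total probability, P(X < 10.0) = 0.38·0.521554 + 0.62·0.750648 = 0.663592.

0.664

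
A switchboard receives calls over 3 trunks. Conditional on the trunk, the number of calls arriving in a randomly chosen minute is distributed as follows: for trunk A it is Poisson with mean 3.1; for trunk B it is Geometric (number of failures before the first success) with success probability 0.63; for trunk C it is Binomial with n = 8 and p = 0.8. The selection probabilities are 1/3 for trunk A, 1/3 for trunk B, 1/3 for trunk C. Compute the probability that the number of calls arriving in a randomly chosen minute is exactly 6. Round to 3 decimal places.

0.117

Conditional on each trunk, P(X = 6): A: 0.0555296; B: 0.00161641; C: 0.293601.
By total probability, P(X = 6) = 0.333333·0.0555296 + 0.333333·0.00161641 + 0.333333·0.293601 = 0.116916.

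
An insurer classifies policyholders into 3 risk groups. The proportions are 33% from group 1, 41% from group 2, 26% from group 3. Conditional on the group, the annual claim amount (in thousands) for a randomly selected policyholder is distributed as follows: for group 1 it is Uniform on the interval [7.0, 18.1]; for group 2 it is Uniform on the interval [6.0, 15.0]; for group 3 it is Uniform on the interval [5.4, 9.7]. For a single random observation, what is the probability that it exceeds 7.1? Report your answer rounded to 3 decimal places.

Conditional on each group, P(X > 7.1): 1: 0.990991; 2: 0.877778; 3: 0.604651.
By total probability, P(X > 7.1) = 0.33·0.990991 + 0.41·0.877778 + 0.26·0.604651 = 0.844125.

0.844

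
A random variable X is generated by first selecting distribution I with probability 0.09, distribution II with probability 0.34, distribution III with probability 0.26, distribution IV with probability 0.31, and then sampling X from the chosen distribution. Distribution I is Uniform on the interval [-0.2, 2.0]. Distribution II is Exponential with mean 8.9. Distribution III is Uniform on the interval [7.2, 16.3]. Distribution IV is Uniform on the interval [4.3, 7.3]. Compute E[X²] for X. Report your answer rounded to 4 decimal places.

102.3234

For each component E[X²] = Var + (mean)², giving I: 1.21333; II: 158.42; III: 144.963; IV: 34.39.
Overall E[X²] = 0.09·1.21333 + 0.34·158.42 + 0.26·144.963 + 0.31·34.39 = 102.323.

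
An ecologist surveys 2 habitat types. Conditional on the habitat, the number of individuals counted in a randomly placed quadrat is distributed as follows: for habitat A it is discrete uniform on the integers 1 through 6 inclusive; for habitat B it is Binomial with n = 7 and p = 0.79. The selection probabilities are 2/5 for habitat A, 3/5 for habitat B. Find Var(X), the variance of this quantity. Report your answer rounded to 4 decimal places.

Per component, A: μ=3.5, E[X²]=15.1667; B: μ=5.53, E[X²]=31.7422.
E[X] = 0.4·3.5 + 0.6·5.53 = 4.718.
E[X²] = 0.4·15.1667 + 0.6·31.7422 = 25.112.
Var(X) = E[X²] − (E[X])² = 25.112 − 22.2595 = 2.85246.

2.8525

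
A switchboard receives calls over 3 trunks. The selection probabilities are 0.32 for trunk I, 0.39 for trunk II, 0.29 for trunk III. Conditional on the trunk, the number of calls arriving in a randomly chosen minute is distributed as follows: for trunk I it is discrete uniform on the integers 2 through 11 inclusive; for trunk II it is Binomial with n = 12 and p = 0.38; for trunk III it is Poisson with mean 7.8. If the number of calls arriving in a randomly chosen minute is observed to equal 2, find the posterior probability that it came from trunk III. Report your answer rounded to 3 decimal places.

Likelihoods P(X=2 | ·): I: 0.1; II: 0.0799886; III: 0.0124641.
Posterior ∝ prior × likelihood. Numerator for III: 0.29·0.0124641 = 0.0036146.
Normalizing constant: 0.32·0.1 + 0.39·0.0799886 + 0.29·0.0124641 = 0.0668101.
P(III | observation) = 0.0036146 / 0.0668101 = 0.0541026.

0.054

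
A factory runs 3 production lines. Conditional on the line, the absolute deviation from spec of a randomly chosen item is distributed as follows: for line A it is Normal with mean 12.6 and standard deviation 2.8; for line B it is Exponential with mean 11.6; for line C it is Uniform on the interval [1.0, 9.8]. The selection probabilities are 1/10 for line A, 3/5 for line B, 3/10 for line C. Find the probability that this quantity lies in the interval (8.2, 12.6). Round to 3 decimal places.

Conditional on each line, P(8.2 < X < 12.6): A: 0.441958; B: 0.155678; C: 0.181818.
By total probability, P(8.2 < X < 12.6) = 0.1·0.441958 + 0.6·0.155678 + 0.3·0.181818 = 0.192148.

0.192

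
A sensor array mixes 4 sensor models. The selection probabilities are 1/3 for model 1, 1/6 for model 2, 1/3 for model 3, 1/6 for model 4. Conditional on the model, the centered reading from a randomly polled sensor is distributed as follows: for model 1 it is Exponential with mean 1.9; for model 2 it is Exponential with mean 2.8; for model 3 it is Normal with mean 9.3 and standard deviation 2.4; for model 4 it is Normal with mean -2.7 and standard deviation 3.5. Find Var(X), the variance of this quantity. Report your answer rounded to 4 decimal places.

24.9642

Per component, 1: μ=1.9, E[X²]=7.22; 2: μ=2.8, E[X²]=15.68; 3: μ=9.3, E[X²]=92.25; 4: μ=-2.7, E[X²]=19.54.
E[X] = 0.333333·1.9 + 0.166667·2.8 + 0.333333·9.3 + 0.166667·-2.7 = 3.75.
E[X²] = 0.333333·7.22 + 0.166667·15.68 + 0.333333·92.25 + 0.166667·19.54 = 39.0267.
Var(X) = E[X²] − (E[X])² = 39.0267 − 14.0625 = 24.9642.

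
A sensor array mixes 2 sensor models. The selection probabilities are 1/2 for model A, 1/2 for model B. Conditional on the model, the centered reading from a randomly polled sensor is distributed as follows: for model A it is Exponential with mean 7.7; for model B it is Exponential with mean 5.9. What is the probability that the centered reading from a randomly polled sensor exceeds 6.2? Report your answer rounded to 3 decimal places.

0.398

Conditional on each model, P(X > 6.2): A: 0.447001; B: 0.349641.
By total probability, P(X > 6.2) = 0.5·0.447001 + 0.5·0.349641 = 0.398321.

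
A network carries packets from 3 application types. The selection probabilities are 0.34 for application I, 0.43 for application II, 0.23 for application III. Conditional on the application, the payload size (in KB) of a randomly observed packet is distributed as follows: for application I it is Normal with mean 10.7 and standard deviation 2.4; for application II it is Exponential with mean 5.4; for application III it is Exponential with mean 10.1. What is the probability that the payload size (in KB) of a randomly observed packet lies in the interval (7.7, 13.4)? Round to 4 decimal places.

0.3734

Conditional on each application, P(7.7 < X < 13.4): I: 0.764056; II: 0.156667; III: 0.201214.
By total probability, P(7.7 < X < 13.4) = 0.34·0.764056 + 0.43·0.156667 + 0.23·0.201214 = 0.373425.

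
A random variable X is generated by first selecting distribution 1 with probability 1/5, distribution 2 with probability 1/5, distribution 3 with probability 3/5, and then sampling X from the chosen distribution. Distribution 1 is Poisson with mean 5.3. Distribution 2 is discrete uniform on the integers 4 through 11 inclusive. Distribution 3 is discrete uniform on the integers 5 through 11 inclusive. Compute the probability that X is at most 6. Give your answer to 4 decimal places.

0.3899

Conditional on each component, P(X ≤ 6): 1: 0.717134; 2: 0.375; 3: 0.285714.
By total probability, P(X ≤ 6) = 0.2·0.717134 + 0.2·0.375 + 0.6·0.285714 = 0.389855.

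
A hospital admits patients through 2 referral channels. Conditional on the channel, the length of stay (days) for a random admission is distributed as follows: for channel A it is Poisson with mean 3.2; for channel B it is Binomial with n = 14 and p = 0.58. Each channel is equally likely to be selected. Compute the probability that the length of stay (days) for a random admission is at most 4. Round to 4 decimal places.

Conditional on each channel, P(X ≤ 4): A: 0.780613; B: 0.0254733.
By total probability, P(X ≤ 4) = 0.5·0.780613 + 0.5·0.0254733 = 0.403043.

0.4030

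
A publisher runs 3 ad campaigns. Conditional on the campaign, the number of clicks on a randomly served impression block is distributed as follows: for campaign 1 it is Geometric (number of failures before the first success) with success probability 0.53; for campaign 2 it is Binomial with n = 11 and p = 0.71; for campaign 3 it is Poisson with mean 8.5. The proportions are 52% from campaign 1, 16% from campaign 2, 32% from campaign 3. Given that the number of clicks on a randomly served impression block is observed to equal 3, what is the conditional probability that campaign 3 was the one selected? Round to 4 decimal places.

Likelihoods P(X=3 | ·): 1: 0.0550262; 2: 0.00295422; 3: 0.0208258.
Posterior ∝ prior × likelihood. Numerator for 3: 0.32·0.0208258 = 0.00666427.
Normalizing constant: 0.52·0.0550262 + 0.16·0.00295422 + 0.32·0.0208258 = 0.0357506.
P(3 | observation) = 0.00666427 / 0.0357506 = 0.18641.

0.1864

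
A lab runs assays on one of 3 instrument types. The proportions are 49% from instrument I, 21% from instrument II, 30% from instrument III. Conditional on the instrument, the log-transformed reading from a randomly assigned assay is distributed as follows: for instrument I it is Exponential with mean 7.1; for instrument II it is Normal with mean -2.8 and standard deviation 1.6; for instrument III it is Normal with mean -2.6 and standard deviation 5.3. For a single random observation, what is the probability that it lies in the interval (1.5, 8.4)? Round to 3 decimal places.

0.308

Conditional on each instrument, P(1.5 < X < 8.4): I: 0.503229; II: 0.00359946; III: 0.200617.
By total probability, P(1.5 < X < 8.4) = 0.49·0.503229 + 0.21·0.00359946 + 0.3·0.200617 = 0.307523.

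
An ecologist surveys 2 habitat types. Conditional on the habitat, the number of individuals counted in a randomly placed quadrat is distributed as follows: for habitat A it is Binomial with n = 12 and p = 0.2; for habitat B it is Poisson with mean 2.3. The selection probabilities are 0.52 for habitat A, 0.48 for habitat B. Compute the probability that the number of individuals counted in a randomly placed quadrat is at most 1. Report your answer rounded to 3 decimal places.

Conditional on each habitat, P(X ≤ 1): A: 0.274878; B: 0.330854.
By total probability, P(X ≤ 1) = 0.52·0.274878 + 0.48·0.330854 = 0.301747.

0.302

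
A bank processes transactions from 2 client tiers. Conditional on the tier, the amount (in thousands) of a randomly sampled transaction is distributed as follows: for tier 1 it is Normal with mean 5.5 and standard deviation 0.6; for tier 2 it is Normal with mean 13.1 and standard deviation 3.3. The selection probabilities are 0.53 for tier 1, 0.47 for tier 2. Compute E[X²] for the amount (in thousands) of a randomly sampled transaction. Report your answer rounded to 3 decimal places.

For each component E[X²] = Var + (mean)², giving 1: 30.61; 2: 182.5.
Overall E[X²] = 0.53·30.61 + 0.47·182.5 = 101.998.

101.998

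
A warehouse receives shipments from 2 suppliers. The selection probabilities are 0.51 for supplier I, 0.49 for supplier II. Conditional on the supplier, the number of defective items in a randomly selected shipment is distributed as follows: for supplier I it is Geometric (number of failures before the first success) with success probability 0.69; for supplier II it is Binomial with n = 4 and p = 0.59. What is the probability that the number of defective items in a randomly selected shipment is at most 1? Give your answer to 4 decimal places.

0.5545

Conditional on each supplier, P(X ≤ 1): I: 0.9039; II: 0.190911.
By total probability, P(X ≤ 1) = 0.51·0.9039 + 0.49·0.190911 = 0.554535.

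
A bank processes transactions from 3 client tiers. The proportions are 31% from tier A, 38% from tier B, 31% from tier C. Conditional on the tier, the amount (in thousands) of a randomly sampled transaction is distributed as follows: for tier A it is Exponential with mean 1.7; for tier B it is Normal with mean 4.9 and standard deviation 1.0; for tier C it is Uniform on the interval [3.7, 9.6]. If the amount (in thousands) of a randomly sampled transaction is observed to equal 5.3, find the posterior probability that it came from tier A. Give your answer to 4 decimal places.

Likelihoods f(5.3 | ·): A: 0.026036; B: 0.36827; C: 0.169492.
Posterior ∝ prior × likelihood. Numerator for A: 0.31·0.026036 = 0.00807116.
Normalizing constant: 0.31·0.026036 + 0.38·0.36827 + 0.31·0.169492 = 0.200556.
P(A | observation) = 0.00807116 / 0.200556 = 0.0402439.

0.0402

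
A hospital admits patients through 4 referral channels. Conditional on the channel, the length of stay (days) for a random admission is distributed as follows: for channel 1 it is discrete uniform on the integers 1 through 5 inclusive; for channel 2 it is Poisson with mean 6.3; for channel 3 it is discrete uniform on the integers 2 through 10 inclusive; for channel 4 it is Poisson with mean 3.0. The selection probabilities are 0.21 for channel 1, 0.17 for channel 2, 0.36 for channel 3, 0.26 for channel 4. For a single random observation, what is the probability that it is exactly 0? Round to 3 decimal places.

Conditional on each channel, P(X = 0): 1: 0; 2: 0.0018363; 3: 0; 4: 0.0497871.
By total probability, P(X = 0) = 0.21·0 + 0.17·0.0018363 + 0.36·0 + 0.26·0.0497871 = 0.0132568.

0.013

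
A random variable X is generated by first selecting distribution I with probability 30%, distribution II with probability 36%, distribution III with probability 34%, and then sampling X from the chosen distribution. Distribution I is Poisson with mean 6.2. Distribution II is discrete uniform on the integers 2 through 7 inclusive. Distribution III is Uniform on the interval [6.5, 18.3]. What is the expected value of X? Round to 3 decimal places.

7.696

Component means — I: 6.2; II: 4.5; III: 12.4.
E[X] = 0.3·6.2 + 0.36·4.5 + 0.34·12.4 = 7.696.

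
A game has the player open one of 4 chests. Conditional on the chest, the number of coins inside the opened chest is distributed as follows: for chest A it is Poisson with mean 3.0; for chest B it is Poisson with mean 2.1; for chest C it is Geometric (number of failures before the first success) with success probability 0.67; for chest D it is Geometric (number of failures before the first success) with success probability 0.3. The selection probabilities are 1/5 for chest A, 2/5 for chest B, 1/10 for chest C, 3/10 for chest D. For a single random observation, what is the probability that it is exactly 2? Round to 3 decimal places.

Conditional on each chest, P(X = 2): A: 0.224042; B: 0.270016; C: 0.072963; D: 0.147.
By total probability, P(X = 2) = 0.2·0.224042 + 0.4·0.270016 + 0.1·0.072963 + 0.3·0.147 = 0.204211.

0.204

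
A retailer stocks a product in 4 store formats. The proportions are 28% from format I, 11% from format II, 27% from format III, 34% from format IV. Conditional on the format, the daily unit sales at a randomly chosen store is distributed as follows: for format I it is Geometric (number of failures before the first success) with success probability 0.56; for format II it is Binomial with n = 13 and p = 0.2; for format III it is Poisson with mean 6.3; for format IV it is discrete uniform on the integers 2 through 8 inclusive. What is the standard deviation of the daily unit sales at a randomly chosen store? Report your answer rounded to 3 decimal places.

2.924

Per component, I: μ=0.785714, E[X²]=2.02041; II: μ=2.6, E[X²]=8.84; III: μ=6.3, E[X²]=45.99; IV: μ=5, E[X²]=29.
E[X] = 0.28·0.785714 + 0.11·2.6 + 0.27·6.3 + 0.34·5 = 3.907.
E[X²] = 0.28·2.02041 + 0.11·8.84 + 0.27·45.99 + 0.34·29 = 23.8154.
Var(X) = E[X²] − (E[X])² = 23.8154 − 15.2646 = 8.55077.
SD(X) = √8.55077 = 2.92417.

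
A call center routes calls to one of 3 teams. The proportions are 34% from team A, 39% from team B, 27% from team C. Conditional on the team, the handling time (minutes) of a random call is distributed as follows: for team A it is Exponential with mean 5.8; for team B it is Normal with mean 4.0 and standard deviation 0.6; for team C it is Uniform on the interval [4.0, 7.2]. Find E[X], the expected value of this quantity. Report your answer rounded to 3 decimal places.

Component means — A: 5.8; B: 4; C: 5.6.
E[X] = 0.34·5.8 + 0.39·4 + 0.27·5.6 = 5.044.

5.044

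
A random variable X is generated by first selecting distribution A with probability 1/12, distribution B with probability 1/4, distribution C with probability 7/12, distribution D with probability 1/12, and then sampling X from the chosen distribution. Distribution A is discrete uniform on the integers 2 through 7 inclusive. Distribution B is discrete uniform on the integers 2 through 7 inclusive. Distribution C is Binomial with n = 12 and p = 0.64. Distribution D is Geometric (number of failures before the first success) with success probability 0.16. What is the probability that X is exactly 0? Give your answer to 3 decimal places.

0.013

Conditional on each component, P(X = 0): A: 0; B: 0; C: 4.73838e-06; D: 0.16.
By total probability, P(X = 0) = 0.0833333·0 + 0.25·0 + 0.583333·4.73838e-06 + 0.0833333·0.16 = 0.0133361.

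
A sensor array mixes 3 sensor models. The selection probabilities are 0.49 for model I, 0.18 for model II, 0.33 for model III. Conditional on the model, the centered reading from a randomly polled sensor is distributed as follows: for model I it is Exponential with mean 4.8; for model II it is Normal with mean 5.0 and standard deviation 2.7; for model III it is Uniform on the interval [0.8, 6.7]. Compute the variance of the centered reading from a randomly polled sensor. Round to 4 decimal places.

13.8337

Per component, I: μ=4.8, E[X²]=46.08; II: μ=5, E[X²]=32.29; III: μ=3.75, E[X²]=16.9633.
E[X] = 0.49·4.8 + 0.18·5 + 0.33·3.75 = 4.4895.
E[X²] = 0.49·46.08 + 0.18·32.29 + 0.33·16.9633 = 33.9893.
Var(X) = E[X²] − (E[X])² = 33.9893 − 20.1556 = 13.8337.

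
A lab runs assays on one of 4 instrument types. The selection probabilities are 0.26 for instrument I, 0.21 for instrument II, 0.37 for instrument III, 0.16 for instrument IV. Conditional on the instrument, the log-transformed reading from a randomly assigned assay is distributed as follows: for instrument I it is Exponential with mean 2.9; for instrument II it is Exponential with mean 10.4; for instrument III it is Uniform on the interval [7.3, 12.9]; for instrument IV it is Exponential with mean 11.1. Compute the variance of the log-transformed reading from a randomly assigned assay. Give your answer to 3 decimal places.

56.519

Per component, I: μ=2.9, E[X²]=16.82; II: μ=10.4, E[X²]=216.32; III: μ=10.1, E[X²]=104.623; IV: μ=11.1, E[X²]=246.42.
E[X] = 0.26·2.9 + 0.21·10.4 + 0.37·10.1 + 0.16·11.1 = 8.451.
E[X²] = 0.26·16.82 + 0.21·216.32 + 0.37·104.623 + 0.16·246.42 = 127.938.
Var(X) = E[X²] − (E[X])² = 127.938 − 71.4194 = 56.5188.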